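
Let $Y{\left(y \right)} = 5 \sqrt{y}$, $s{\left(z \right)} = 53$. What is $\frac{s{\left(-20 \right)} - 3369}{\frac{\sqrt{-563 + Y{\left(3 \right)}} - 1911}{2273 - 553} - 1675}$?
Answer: $\frac{3316}{\frac{2882911}{1720} - \frac{\sqrt{-563 + 5 \sqrt{3}}}{1720}} \approx 1.9784 + 1.6157 \cdot 10^{-5} i$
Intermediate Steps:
$\frac{s{\left(-20 \right)} - 3369}{\frac{\sqrt{-563 + Y{\left(3 \right)}} - 1911}{2273 - 553} - 1675} = \frac{53 - 3369}{\frac{\sqrt{-563 + 5 \sqrt{3}} - 1911}{2273 - 553} - 1675} = - \frac{3316}{\frac{-1911 + \sqrt{-563 + 5 \sqrt{3}}}{1720} - 1675} = - \frac{3316}{\left(-1911 + \sqrt{-563 + 5 \sqrt{3}}\right) \frac{1}{1720} - 1675} = - \frac{3316}{\left(- \frac{1911}{1720} + \frac{\sqrt{-563 + 5 \sqrt{3}}}{1720}\right) - 1675} = - \frac{3316}{- \frac{2882911}{1720} + \frac{\sqrt{-563 + 5 \sqrt{3}}}{1720}}$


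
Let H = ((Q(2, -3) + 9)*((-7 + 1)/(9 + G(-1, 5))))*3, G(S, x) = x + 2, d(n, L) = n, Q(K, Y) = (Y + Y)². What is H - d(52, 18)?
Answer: -821/8 ≈ -102.63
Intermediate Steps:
Q(K, Y) = 4*Y² (Q(K, Y) = (2*Y)² = 4*Y²)
G(S, x) = 2 + x
H = -405/8 (H = ((4*(-3)² + 9)*((-7 + 1)/(9 + (2 + 5))))*3 = ((4*9 + 9)*(-6/(9 + 7)))*3 = ((36 + 9)*(-6/16))*3 = (45*(-6*1/16))*3 = (45*(-3/8))*3 = -135/8*3 = -405/8 ≈ -50.625)
H - d(52, 18) = -405/8 - 1*52 = -405/8 - 52 = -821/8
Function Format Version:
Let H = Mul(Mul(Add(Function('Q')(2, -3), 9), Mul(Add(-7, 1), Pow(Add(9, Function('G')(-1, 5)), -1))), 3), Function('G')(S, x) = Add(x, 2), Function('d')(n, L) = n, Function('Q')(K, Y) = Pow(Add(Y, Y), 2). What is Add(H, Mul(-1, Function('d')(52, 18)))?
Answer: Rational(-821, 8) ≈ -102.63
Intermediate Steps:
Function('Q')(K, Y) = Mul(4, Pow(Y, 2)) (Function('Q')(K, Y) = Pow(Mul(2, Y), 2) = Mul(4, Pow(Y, 2)))
Function('G')(S, x) = Add(2, x)
H = Rational(-405, 8) (H = Mul(Mul(Add(Mul(4, Pow(-3, 2)), 9), Mul(Add(-7, 1), Pow(Add(9, Add(2, 5)), -1))), 3) = Mul(Mul(Add(Mul(4, 9), 9), Mul(-6, Pow(Add(9, 7), -1))), 3) = Mul(Mul(Add(36, 9), Mul(-6, Pow(16, -1))), 3) = Mul(Mul(45, Mul(-6, Rational(1, 16))), 3) = Mul(Mul(45, Rational(-3, 8)), 3) = Mul(Rational(-135, 8), 3) = Rational(-405, 8) ≈ -50.625)
Add(H, Mul(-1, Function('d')(52, 18))) = Add(Rational(-405, 8), Mul(-1, 52)) = Add(Rational(-405, 8), -52) = Rational(-821, 8)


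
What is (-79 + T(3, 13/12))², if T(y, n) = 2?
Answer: 5929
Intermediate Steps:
(-79 + T(3, 13/12))² = (-79 + 2)² = (-77)² = 5929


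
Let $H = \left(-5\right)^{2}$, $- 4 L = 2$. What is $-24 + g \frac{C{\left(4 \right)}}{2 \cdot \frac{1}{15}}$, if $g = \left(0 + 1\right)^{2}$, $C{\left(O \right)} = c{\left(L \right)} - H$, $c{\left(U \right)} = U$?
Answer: $- \frac{861}{4} \approx -215.25$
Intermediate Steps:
$L = - \frac{1}{2}$ ($L = \left(- \frac{1}{4}\right) 2 = - \frac{1}{2} \approx -0.5$)
$H = 25$
$C{\left(O \right)} = - \frac{51}{2}$ ($C{\left(O \right)} = - \frac{1}{2} - 25 = - \frac{51}{2}$)
$g = 1$ ($g = 1^{2} = 1$)
$-24 + g \frac{C{\left(4 \right)}}{2 \cdot \frac{1}{15}} = -24 + 1 \left(- \frac{51}{2 \cdot \frac{2}{15}}\right) = -24 + 1 \left(\left(- \frac{51}{2}\right) \frac{15}{2}\right) = -24 + 1 \left(- \frac{765}{4}\right) = -24 - \frac{765}{4} = - \frac{861}{4}$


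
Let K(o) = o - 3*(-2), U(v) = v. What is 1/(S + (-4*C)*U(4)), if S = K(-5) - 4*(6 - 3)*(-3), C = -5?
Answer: 1/117 ≈ 0.0085470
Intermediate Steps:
K(o) = 6 + o (K(o) = o + 6 = 6 + o)
S = 37 (S = (6 - 5) - 4*(6 - 3)*(-3) = 1 - 12*(-3) = 1 - 4*(-9) = 1 + 36 = 37)
1/(S + (-4*C)*U(4)) = 1/(37 - 4*(-5)*4) = 1/(37 + 20*4) = 1/(37 + 80) = 1/117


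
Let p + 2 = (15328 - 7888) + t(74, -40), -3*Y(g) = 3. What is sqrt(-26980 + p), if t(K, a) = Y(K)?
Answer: I*sqrt(19543) ≈ 139.8*I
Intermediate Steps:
Y(g) = -1 (Y(g) = -1/3*3 = -1)
t(K, a) = -1
p = 7437 (p = -2 + ((15328 - 7888) - 1) = -2 + (7440 - 1) = -2 + 7439 = 7437)
sqrt(-26980 + p) = sqrt(-26980 + 7437) = sqrt(-19543) = I*sqrt(19543)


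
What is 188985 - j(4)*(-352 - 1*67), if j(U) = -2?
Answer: 188147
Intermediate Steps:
188985 - j(4)*(-352 - 1*67) = 188985 - (-2)*(-352 - 1*67) = 188985 - (-2)*(-352 - 67) = 188985 - (-2)*(-419) = 188985 - 1*838 = 188985 - 838 = 188147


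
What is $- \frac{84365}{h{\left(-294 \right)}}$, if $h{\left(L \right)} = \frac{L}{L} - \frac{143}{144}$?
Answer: $-12148560$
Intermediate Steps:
$h{\left(L \right)} = \frac{1}{144}$ ($h{\left(L \right)} = 1 - \frac{143}{144} = \frac{1}{144}$)
$- \frac{84365}{h{\left(-294 \right)}} = - 84365 \frac{1}{\frac{1}{144}} = \left(-84365\right) 144 = -12148560$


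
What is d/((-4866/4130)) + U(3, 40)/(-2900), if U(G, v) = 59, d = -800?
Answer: 4790656453/7055700 ≈ 678.98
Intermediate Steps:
d/((-4866/4130)) + U(3, 40)/(-2900) = -800/((-4866/4130)) + 59/(-2900) = -800/((-4866*1/4130)) + 59*(-1/2900) = -800/(-2433/2065) - 59/2900 = -800*(-2065/2433) - 59/2900 = 1652000/2433 - 59/2900 = 4790656453/7055700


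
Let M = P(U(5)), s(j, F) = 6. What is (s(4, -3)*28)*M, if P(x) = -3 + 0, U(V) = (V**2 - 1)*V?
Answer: -504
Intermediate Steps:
U(V) = V*(-1 + V**2) (U(V) = (-1 + V**2)*V = V*(-1 + V**2))
P(x) = -3
M = -3
(s(4, -3)*28)*M = (6*28)*(-3) = 168*(-3) = -504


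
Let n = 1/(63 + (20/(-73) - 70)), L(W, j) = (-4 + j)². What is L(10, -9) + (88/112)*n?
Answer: 1255543/7434 ≈ 168.89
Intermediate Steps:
n = -73/531 (n = 1/(63 + (20*(-1/73) - 70)) = 1/(63 + (-20/73 - 70)) = 1/(63 - 5130/73) = 1/(-531/73) = -73/531 ≈ -0.13748)
L(10, -9) + (88/112)*n = (-4 - 9)² + (88/112)*(-73/531) = (-13)² + (88*(1/112))*(-73/531) = 169 + (11/14)*(-73/531) = 169 - 803/7434 = 1255543/7434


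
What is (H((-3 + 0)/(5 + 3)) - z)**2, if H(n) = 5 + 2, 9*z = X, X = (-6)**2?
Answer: 9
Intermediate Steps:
X = 36
z = 4 (z = (1/9)*36 = 4)
H(n) = 7
(H((-3 + 0)/(5 + 3)) - z)**2 = (7 - 1*4)**2 = (7 - 4)**2 = 3**2 = 9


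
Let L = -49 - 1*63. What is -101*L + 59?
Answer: 11371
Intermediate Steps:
L = -112 (L = -49 - 63 = -112)
-101*L + 59 = -101*(-112) + 59 = 11312 + 59 = 11371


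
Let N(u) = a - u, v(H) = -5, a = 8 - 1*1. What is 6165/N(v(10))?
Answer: 2055/4 ≈ 513.75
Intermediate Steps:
a = 7 (a = 8 - 1 = 7)
N(u) = 7 - u
6165/N(v(10)) = 6165/(7 - 1*(-5)) = 6165/(7 + 5) = 6165/12 = 6165*(1/12) = 2055/4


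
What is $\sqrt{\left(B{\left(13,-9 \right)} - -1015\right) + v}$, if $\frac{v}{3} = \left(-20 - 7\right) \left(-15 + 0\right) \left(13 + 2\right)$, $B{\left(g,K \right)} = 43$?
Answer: $\sqrt{19283} \approx 138.86$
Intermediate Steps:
$v = 18225$ ($v = 3 \left(-20 - 7\right) \left(-15 + 0\right) \left(13 + 2\right) = 3 \left(- 27 \left(\left(-15\right) 15\right)\right) = 3 \left(\left(-27\right) \left(-225\right)\right) = 3 \cdot 6075 = 18225$)
$\sqrt{\left(B{\left(13,-9 \right)} - -1015\right) + v} = \sqrt{\left(43 - -1015\right) + 18225} = \sqrt{\left(43 + 1015\right) + 18225} = \sqrt{1058 + 18225} = \sqrt{19283}$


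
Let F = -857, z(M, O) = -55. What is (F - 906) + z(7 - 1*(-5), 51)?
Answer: -1818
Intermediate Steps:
(F - 906) + z(7 - 1*(-5), 51) = (-857 - 906) - 55 = -1763 - 55 = -1818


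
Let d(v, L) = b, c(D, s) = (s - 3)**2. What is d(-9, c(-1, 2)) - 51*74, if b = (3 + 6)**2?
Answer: -3693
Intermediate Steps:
b = 81 (b = 9**2 = 81)
c(D, s) = (-3 + s)**2
d(v, L) = 81
d(-9, c(-1, 2)) - 51*74 = 81 - 51*74 = 81 - 3774 = -3693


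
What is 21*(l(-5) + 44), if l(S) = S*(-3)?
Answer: 1239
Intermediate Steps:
l(S) = -3*S
21*(l(-5) + 44) = 21*(-3*(-5) + 44) = 21*(15 + 44) = 21*59 = 1239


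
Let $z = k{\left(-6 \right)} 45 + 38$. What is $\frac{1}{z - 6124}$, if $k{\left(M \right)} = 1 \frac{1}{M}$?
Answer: $- \frac{2}{12187} \approx -0.00016411$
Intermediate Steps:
$k{\left(M \right)} = \frac{1}{M}$
$z = \frac{61}{2}$ ($z = \frac{1}{-6} \cdot 45 + 38 = \left(- \frac{1}{6}\right) 45 + 38 = - \frac{15}{2} + 38 = \frac{61}{2} \approx 30.5$)
$\frac{1}{z - 6124} = \frac{1}{\frac{61}{2} - 6124} = \frac{1}{- \frac{12187}{2}} = - \frac{2}{12187}$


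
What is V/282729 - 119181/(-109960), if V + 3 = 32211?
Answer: 12412505543/10362960280 ≈ 1.1978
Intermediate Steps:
V = 32208 (V = -3 + 32211 = 32208)
V/282729 - 119181/(-109960) = 32208/282729 - 119181/(-109960) = 32208*(1/282729) - 119181*(-1/109960) = 10736/94243 + 119181/109960 = 12412505543/10362960280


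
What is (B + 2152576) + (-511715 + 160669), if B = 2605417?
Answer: 4406947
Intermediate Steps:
(B + 2152576) + (-511715 + 160669) = (2605417 + 2152576) + (-511715 + 160669) = 4757993 - 351046 = 4406947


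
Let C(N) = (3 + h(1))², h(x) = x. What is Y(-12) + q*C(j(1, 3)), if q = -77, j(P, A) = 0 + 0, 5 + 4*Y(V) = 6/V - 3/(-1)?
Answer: -9861/8 ≈ -1232.6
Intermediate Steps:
Y(V) = -½ + 3/(2*V) (Y(V) = -5/4 + (6/V - 3/(-1))/4 = -5/4 + (6/V - 3*(-1))/4 = -5/4 + (6/V + 3)/4 = -5/4 + (3 + 6/V)/4 = -5/4 + (¾ + 3/(2*V)) = -½ + 3/(2*V))
j(P, A) = 0
C(N) = 16 (C(N) = (3 + 1)² = 4² = 16)
Y(-12) + q*C(j(1, 3)) = (½)*(3 - 1*(-12))/(-12) - 77*16 = (½)*(-1/12)*(3 + 12) - 1232 = (½)*(-1/12)*15 - 1232 = -5/8 - 1232 = -9861/8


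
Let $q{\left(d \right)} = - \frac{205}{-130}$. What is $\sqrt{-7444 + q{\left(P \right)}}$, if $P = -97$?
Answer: $\frac{i \sqrt{5031078}}{26} \approx 86.27 i$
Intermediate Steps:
$q{\left(d \right)} = \frac{41}{26}$ ($q{\left(d \right)} = \left(-205\right) \left(- \frac{1}{130}\right) = \frac{41}{26}$)
$\sqrt{-7444 + q{\left(P \right)}} = \sqrt{-7444 + \frac{41}{26}} = \sqrt{- \frac{193503}{26}} = \frac{i \sqrt{5031078}}{26}$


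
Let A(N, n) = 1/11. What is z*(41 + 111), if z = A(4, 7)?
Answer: 152/11 ≈ 13.818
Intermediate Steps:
A(N, n) = 1/11
z = 1/11 ≈ 0.090909
z*(41 + 111) = (41 + 111)/11 = (1/11)*152 = 152/11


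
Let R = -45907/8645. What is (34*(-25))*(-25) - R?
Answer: 183752157/8645 ≈ 21255.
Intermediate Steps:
R = -45907/8645 (R = -45907*1/8645 = -45907/8645 ≈ -5.3102)
(34*(-25))*(-25) - R = (34*(-25))*(-25) - 1*(-45907/8645) = -850*(-25) + 45907/8645 = 21250 + 45907/8645 = 183752157/8645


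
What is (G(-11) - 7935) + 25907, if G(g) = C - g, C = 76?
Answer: 18059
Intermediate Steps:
G(g) = 76 - g
(G(-11) - 7935) + 25907 = ((76 - 1*(-11)) - 7935) + 25907 = ((76 + 11) - 7935) + 25907 = (87 - 7935) + 25907 = -7848 + 25907 = 18059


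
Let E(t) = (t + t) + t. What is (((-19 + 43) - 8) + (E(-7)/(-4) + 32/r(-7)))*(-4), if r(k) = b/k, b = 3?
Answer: 641/3 ≈ 213.67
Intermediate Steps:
E(t) = 3*t (E(t) = 2*t + t = 3*t)
r(k) = 3/k
(((-19 + 43) - 8) + (E(-7)/(-4) + 32/r(-7)))*(-4) = (((-19 + 43) - 8) + ((3*(-7))/(-4) + 32/((3/(-7)))))*(-4) = ((24 - 8) + (-21*(-1/4) + 32/((3*(-1/7)))))*(-4) = (16 + (21/4 + 32/(-3/7)))*(-4) = (16 + (21/4 + 32*(-7/3)))*(-4) = (16 + (21/4 - 224/3))*(-4) = (16 - 833/12)*(-4) = -641/12*(-4) = 641/3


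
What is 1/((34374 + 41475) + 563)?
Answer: 1/76412 ≈ 1.3087e-5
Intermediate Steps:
1/((34374 + 41475) + 563) = 1/(75849 + 563) = 1/76412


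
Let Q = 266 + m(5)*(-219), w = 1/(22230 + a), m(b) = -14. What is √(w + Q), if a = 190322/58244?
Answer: √1396863555566489256174/647477221 ≈ 57.724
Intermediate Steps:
a = 95161/29122 (a = 190322*(1/58244) = 95161/29122 ≈ 3.2677)
w = 29122/647477221 (w = 1/(22230 + 95161/29122) = 1/(647477221/29122) = 29122/647477221 ≈ 4.4978e-5)
Q = 3332 (Q = 266 - 14*(-219) = 266 + 3066 = 3332)
√(w + Q) = √(29122/647477221 + 3332) = √(2157394129494/647477221) = √1396863555566489256174/647477221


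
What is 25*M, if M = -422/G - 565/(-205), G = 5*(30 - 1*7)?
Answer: -21535/943 ≈ -22.837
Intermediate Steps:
G = 115 (G = 5*(30 - 7) = 5*23 = 115)
M = -4307/4715 (M = -422/115 - 565/(-205) = -422*1/115 - 565*(-1/205) = -422/115 + 113/41 = -4307/4715 ≈ -0.91347)
25*M = 25*(-4307/4715) = -21535/943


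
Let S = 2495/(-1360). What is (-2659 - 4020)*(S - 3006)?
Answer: 5464296949/272 ≈ 2.0089e+7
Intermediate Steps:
S = -499/272 (S = 2495*(-1/1360) = -499/272 ≈ -1.8346)
(-2659 - 4020)*(S - 3006) = (-2659 - 4020)*(-499/272 - 3006) = -6679*(-818131/272) = 5464296949/272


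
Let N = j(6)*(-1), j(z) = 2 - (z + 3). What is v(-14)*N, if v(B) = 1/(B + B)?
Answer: -¼ ≈ -0.25000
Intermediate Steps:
j(z) = -1 - z (j(z) = 2 - (3 + z) = 2 + (-3 - z) = -1 - z)
N = 7 (N = (-1 - 1*6)*(-1) = (-1 - 6)*(-1) = -7*(-1) = 7)
v(B) = 1/(2*B)
v(-14)*N = ((½)/(-14))*7 = ((½)*(-1/14))*7 = -1/28*7 = -¼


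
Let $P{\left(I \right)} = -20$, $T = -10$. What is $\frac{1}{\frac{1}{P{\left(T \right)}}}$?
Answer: $-20$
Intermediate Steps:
$\frac{1}{\frac{1}{P{\left(T \right)}}} = \frac{1}{\frac{1}{-20}} = \frac{1}{- \frac{1}{20}} = -20$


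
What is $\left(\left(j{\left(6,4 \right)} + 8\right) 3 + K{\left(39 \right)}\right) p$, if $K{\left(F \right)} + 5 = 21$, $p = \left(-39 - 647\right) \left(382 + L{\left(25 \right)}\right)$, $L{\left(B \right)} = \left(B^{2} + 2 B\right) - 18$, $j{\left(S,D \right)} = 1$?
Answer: $-30648422$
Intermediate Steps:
$L{\left(B \right)} = -18 + B^{2} + 2 B$
$p = -712754$ ($p = \left(-39 - 647\right) \left(382 + \left(-18 + 25^{2} + 2 \cdot 25\right)\right) = - 686 \left(382 + \left(-18 + 625 + 50\right)\right) = - 686 \left(382 + 657\right) = \left(-686\right) 1039 = -712754$)
$K{\left(F \right)} = 16$ ($K{\left(F \right)} = -5 + 21 = 16$)
$\left(\left(j{\left(6,4 \right)} + 8\right) 3 + K{\left(39 \right)}\right) p = \left(\left(1 + 8\right) 3 + 16\right) \left(-712754\right) = \left(9 \cdot 3 + 16\right) \left(-712754\right) = \left(27 + 16\right) \left(-712754\right) = 43 \left(-712754\right) = -30648422$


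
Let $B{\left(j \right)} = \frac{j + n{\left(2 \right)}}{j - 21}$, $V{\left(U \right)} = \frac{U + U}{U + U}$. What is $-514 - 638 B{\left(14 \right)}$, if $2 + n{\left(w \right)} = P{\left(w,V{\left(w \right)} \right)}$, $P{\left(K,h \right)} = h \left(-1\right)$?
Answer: $\frac{3420}{7} \approx 488.57$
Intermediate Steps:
$V{\left(U \right)} = 1$ ($V{\left(U \right)} = \frac{2 U}{2 U} = 2 U \frac{1}{2 U} = 1$)
$P{\left(K,h \right)} = - h$
$n{\left(w \right)} = -3$ ($n{\left(w \right)} = -2 - 1 = -3$)
$B{\left(j \right)} = \frac{-3 + j}{-21 + j}$ ($B{\left(j \right)} = \frac{j - 3}{j - 21} = \frac{-3 + j}{-21 + j}$)
$-514 - 638 B{\left(14 \right)} = -514 - 638 \frac{-3 + 14}{-21 + 14} = -514 - 638 \frac{1}{-7} \cdot 11 = -514 - 638 \left(\left(- \frac{1}{7}\right) 11\right) = -514 - - \frac{7018}{7} = -514 + \frac{7018}{7} = \frac{3420}{7}$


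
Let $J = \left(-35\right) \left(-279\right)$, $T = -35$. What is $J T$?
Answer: $-341775$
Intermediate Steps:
$J = 9765$
$J T = 9765 \left(-35\right) = -341775$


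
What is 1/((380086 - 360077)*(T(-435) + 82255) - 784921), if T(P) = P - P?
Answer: 1/1645055374 ≈ 6.0788e-10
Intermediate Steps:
T(P) = 0
1/((380086 - 360077)*(T(-435) + 82255) - 784921) = 1/((380086 - 360077)*(0 + 82255) - 784921) = 1/(20009*82255 - 784921) = 1/(1645840295 - 784921) = 1/1645055374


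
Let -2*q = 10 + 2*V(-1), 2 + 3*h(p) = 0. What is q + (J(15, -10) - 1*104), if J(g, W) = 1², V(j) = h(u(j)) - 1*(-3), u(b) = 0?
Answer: -331/3 ≈ -110.33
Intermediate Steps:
h(p) = -⅔ (h(p) = -⅔ + (⅓)*0 = -⅔ + 0 = -⅔)
V(j) = 7/3 (V(j) = -⅔ - 1*(-3) = -⅔ + 3 = 7/3)
J(g, W) = 1
q = -22/3 (q = -(10 + 2*(7/3))/2 = -(10 + 14/3)/2 = -½*44/3 = -22/3 ≈ -7.3333)
q + (J(15, -10) - 1*104) = -22/3 + (1 - 1*104) = -22/3 + (1 - 104) = -22/3 - 103 = -331/3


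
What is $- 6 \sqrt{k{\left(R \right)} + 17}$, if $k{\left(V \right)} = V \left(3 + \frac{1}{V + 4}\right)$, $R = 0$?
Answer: $- 6 \sqrt{17} \approx -24.739$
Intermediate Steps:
$k{\left(V \right)} = V \left(3 + \frac{1}{4 + V}\right)$
$- 6 \sqrt{k{\left(R \right)} + 17} = - 6 \sqrt{\frac{0 \left(13 + 3 \cdot 0\right)}{4 + 0} + 17} = - 6 \sqrt{\frac{0 \left(13 + 0\right)}{4} + 17} = - 6 \sqrt{0 \cdot \frac{1}{4} \cdot 13 + 17} = - 6 \sqrt{0 + 17} = - 6 \sqrt{17}$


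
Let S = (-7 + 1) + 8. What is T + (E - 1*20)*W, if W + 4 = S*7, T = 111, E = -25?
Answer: -339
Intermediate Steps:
S = 2 (S = -6 + 8 = 2)
W = 10 (W = -4 + 2*7 = -4 + 14 = 10)
T + (E - 1*20)*W = 111 + (-25 - 1*20)*10 = 111 + (-25 - 20)*10 = 111 - 45*10 = 111 - 450 = -339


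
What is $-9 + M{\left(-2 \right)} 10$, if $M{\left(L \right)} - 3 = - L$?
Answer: $41$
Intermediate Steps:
$M{\left(L \right)} = 3 - L$
$-9 + M{\left(-2 \right)} 10 = -9 + \left(3 - -2\right) 10 = -9 + \left(3 + 2\right) 10 = -9 + 5 \cdot 10 = -9 + 50 = 41$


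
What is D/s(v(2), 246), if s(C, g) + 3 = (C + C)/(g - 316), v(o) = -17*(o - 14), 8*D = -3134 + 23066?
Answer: -58135/206 ≈ -282.21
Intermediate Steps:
D = 4983/2 (D = (-3134 + 23066)/8 = (1/8)*19932 = 4983/2 ≈ 2491.5)
v(o) = 238 - 17*o (v(o) = -17*(-14 + o) = 238 - 17*o)
s(C, g) = -3 + 2*C/(-316 + g) (s(C, g) = -3 + (C + C)/(g - 316) = -3 + (2*C)/(-316 + g) = -3 + 2*C/(-316 + g))
D/s(v(2), 246) = 4983/(2*(((948 - 3*246 + 2*(238 - 17*2))/(-316 + 246)))) = 4983/(2*(((948 - 738 + 2*(238 - 34))/(-70)))) = 4983/(2*((-(948 - 738 + 2*204)/70))) = 4983/(2*((-(948 - 738 + 408)/70))) = 4983/(2*((-1/70*618))) = 4983/(2*(-309/35)) = (4983/2)*(-35/309) = -58135/206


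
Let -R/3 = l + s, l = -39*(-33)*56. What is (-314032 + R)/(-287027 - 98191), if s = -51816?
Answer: 187400/192609 ≈ 0.97296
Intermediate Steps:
l = 72072 (l = 1287*56 = 72072)
R = -60768 (R = -3*(72072 - 51816) = -3*20256 = -60768)
(-314032 + R)/(-287027 - 98191) = (-314032 - 60768)/(-287027 - 98191) = -374800/(-385218) = -374800*(-1/385218) = 187400/192609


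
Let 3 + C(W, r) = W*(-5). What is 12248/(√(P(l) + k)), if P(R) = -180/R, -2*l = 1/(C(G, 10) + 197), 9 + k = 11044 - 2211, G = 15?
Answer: 3062*√3229/3229 ≈ 53.885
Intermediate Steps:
C(W, r) = -3 - 5*W (C(W, r) = -3 + W*(-5) = -3 - 5*W)
k = 8824 (k = -9 + (11044 - 2211) = -9 + 8833 = 8824)
l = -1/238 (l = -1/(2*((-3 - 5*15) + 197)) = -1/(2*((-3 - 75) + 197)) = -1/(2*(-78 + 197)) = -½/119 = -½*1/119 = -1/238 ≈ -0.0042017)
12248/(√(P(l) + k)) = 12248/(√(-180/(-1/238) + 8824)) = 12248/(√(-180*(-238) + 8824)) = 12248/(√(42840 + 8824)) = 12248/(√51664) = 12248/((4*√3229)) = 12248*(√3229/12916) = 3062*√3229/3229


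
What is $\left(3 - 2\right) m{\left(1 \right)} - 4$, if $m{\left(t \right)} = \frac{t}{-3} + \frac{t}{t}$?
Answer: $- \frac{10}{3} \approx -3.3333$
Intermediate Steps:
$m{\left(t \right)} = 1 - \frac{t}{3}$ ($m{\left(t \right)} = t \left(- \frac{1}{3}\right) + 1 = - \frac{t}{3} + 1 = 1 - \frac{t}{3}$)
$\left(3 - 2\right) m{\left(1 \right)} - 4 = \left(3 - 2\right) \left(1 - \frac{1}{3}\right) - 4 = 1 \left(1 - \frac{1}{3}\right) - 4 = 1 \cdot \frac{2}{3} - 4 = \frac{2}{3} - 4 = - \frac{10}{3}$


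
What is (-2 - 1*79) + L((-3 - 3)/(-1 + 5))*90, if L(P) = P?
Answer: -216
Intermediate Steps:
(-2 - 1*79) + L((-3 - 3)/(-1 + 5))*90 = (-2 - 1*79) + ((-3 - 3)/(-1 + 5))*90 = (-2 - 79) - 6/4*90 = -81 - 6*¼*90 = -81 - 3/2*90 = -81 - 135 = -216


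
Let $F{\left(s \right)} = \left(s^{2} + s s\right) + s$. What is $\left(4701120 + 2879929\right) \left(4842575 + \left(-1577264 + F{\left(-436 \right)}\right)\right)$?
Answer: $27633431535283$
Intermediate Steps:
$F{\left(s \right)} = s + 2 s^{2}$ ($F{\left(s \right)} = \left(s^{2} + s^{2}\right) + s = 2 s^{2} + s = s + 2 s^{2}$)
$\left(4701120 + 2879929\right) \left(4842575 + \left(-1577264 + F{\left(-436 \right)}\right)\right) = \left(4701120 + 2879929\right) \left(4842575 - \left(1577264 + 436 \left(1 + 2 \left(-436\right)\right)\right)\right) = 7581049 \left(4842575 - \left(1577264 + 436 \left(1 - 872\right)\right)\right) = 7581049 \left(4842575 - 1197508\right) = 7581049 \cdot 3645067 = 27633431535283$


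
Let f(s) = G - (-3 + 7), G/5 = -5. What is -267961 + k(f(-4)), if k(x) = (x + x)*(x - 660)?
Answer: -227999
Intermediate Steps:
G = -25 (G = 5*(-5) = -25)
f(s) = -29 (f(s) = -25 - (-3 + 7) = -25 - 1*4 = -25 - 4 = -29)
k(x) = 2*x*(-660 + x) (k(x) = (2*x)*(-660 + x) = 2*x*(-660 + x))
-267961 + k(f(-4)) = -267961 + 2*(-29)*(-660 - 29) = -267961 + 2*(-29)*(-689) = -267961 + 39962 = -227999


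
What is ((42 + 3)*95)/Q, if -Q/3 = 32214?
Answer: -475/10738 ≈ -0.044235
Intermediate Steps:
Q = -96642 (Q = -3*32214 = -96642)
((42 + 3)*95)/Q = ((42 + 3)*95)/(-96642) = (45*95)*(-1/96642) = 4275*(-1/96642) = -475/10738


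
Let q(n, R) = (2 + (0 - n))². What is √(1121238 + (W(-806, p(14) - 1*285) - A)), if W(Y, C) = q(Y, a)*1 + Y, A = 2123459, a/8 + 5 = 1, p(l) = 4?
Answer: 9*I*√4323 ≈ 591.75*I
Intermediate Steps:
a = -32 (a = -40 + 8*1 = -40 + 8 = -32)
q(n, R) = (2 - n)²
W(Y, C) = Y + (-2 + Y)² (W(Y, C) = (-2 + Y)²*1 + Y = (-2 + Y)² + Y = Y + (-2 + Y)²)
√(1121238 + (W(-806, p(14) - 1*285) - A)) = √(1121238 + ((-806 + (-2 - 806)²) - 1*2123459)) = √(1121238 + ((-806 + (-808)²) - 2123459)) = √(1121238 + ((-806 + 652864) - 2123459)) = √(1121238 + (652058 - 2123459)) = √(1121238 - 1471401) = √(-350163) = 9*I*√4323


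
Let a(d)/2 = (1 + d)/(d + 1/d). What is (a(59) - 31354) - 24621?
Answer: -97448935/1741 ≈ -55973.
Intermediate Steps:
a(d) = 2*(1 + d)/(d + 1/d) (a(d) = 2*((1 + d)/(d + 1/d)) = 2*(1 + d)/(d + 1/d))
(a(59) - 31354) - 24621 = (2*59*(1 + 59)/(1 + 59**2) - 31354) - 24621 = (2*59*60/(1 + 3481) - 31354) - 24621 = (2*59*60/3482 - 31354) - 24621 = (2*59*(1/3482)*60 - 31354) - 24621 = (3540/1741 - 31354) - 24621 = -54583774/1741 - 24621 = -97448935/1741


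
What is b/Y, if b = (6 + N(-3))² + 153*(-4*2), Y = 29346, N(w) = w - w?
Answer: -198/4891 ≈ -0.040483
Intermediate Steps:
N(w) = 0
b = -1188 (b = (6 + 0)² + 153*(-4*2) = 6² + 153*(-8) = 36 - 1224 = -1188)
b/Y = -1188/29346 = -1188*1/29346 = -198/4891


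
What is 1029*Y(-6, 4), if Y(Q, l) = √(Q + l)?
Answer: 1029*I*√2 ≈ 1455.2*I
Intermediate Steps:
1029*Y(-6, 4) = 1029*√(-6 + 4) = 1029*√(-2) = 1029*(I*√2) = 1029*I*√2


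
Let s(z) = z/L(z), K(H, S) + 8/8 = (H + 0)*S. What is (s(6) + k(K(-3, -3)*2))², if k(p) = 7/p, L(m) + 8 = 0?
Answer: 25/256 ≈ 0.097656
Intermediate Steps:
K(H, S) = -1 + H*S (K(H, S) = -1 + (H + 0)*S = -1 + H*S)
L(m) = -8 (L(m) = -8 + 0 = -8)
s(z) = -z/8 (s(z) = z/(-8) = z*(-⅛) = -z/8)
(s(6) + k(K(-3, -3)*2))² = (-⅛*6 + 7/(((-1 - 3*(-3))*2)))² = (-¾ + 7/(((-1 + 9)*2)))² = (-¾ + 7/((8*2)))² = (-¾ + 7/16)² = (-5/16)² = 25/256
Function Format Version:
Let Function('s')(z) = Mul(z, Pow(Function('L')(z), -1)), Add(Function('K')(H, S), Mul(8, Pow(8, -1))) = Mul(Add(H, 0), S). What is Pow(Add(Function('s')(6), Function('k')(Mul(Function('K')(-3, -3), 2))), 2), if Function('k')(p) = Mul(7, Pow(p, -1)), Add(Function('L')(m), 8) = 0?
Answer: Rational(25, 256) ≈ 0.097656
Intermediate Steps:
Function('K')(H, S) = Add(-1, Mul(H, S)) (Function('K')(H, S) = Add(-1, Mul(Add(H, 0), S)) = Add(-1, Mul(H, S)))
Function('L')(m) = -8 (Function('L')(m) = Add(-8, 0) = -8)
Function('s')(z) = Mul(Rational(-1, 8), z) (Function('s')(z) = Mul(z, Pow(-8, -1)) = Mul(z, Rational(-1, 8)) = Mul(Rational(-1, 8), z))
Pow(Add(Function('s')(6), Function('k')(Mul(Function('K')(-3, -3), 2))), 2) = Pow(Add(Mul(Rational(-1, 8), 6), Mul(7, Pow(Mul(Add(-1, Mul(-3, -3)), 2), -1))), 2) = Pow(Add(Rational(-3, 4), Mul(7, Pow(Mul(Add(-1, 9), 2), -1))), 2) = Pow(Add(Rational(-3, 4), Mul(7, Pow(Mul(8, 2), -1))), 2) = Pow(Add(Rational(-3, 4), Mul(7, Pow(16, -1))), 2) = Pow(Add(Rational(-3, 4), Mul(7, Rational(1, 16))), 2) = Pow(Add(Rational(-3, 4), Rational(7, 16)), 2) = Pow(Rational(-5, 16), 2) = Rational(25, 256)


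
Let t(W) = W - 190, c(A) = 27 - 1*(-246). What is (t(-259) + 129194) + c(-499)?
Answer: 129018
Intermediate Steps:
c(A) = 273 (c(A) = 27 + 246 = 273)
t(W) = -190 + W
(t(-259) + 129194) + c(-499) = ((-190 - 259) + 129194) + 273 = (-449 + 129194) + 273 = 128745 + 273 = 129018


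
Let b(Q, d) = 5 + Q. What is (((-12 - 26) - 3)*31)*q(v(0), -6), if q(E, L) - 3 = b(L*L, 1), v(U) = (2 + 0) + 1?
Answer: -55924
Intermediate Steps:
v(U) = 3 (v(U) = 2 + 1 = 3)
q(E, L) = 8 + L² (q(E, L) = 3 + (5 + L*L) = 3 + (5 + L²) = 8 + L²)
(((-12 - 26) - 3)*31)*q(v(0), -6) = (((-12 - 26) - 3)*31)*(8 + (-6)²) = ((-38 - 3)*31)*(8 + 36) = -41*31*44 = -1271*44 = -55924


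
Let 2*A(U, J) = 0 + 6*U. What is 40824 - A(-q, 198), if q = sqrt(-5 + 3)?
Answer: 40824 + 3*I*sqrt(2) ≈ 40824.0 + 4.2426*I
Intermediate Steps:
q = I*sqrt(2) (q = sqrt(-2) = I*sqrt(2) ≈ 1.4142*I)
A(U, J) = 3*U (A(U, J) = (0 + 6*U)/2 = (6*U)/2 = 3*U)
40824 - A(-q, 198) = 40824 - 3*(-I*sqrt(2)) = 40824 - (-3)*I*sqrt(2) = 40824 + 3*I*sqrt(2)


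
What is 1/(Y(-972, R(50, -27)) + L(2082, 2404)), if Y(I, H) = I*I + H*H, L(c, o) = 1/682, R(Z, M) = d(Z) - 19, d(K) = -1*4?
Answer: 682/644703467 ≈ 1.0579e-6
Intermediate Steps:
d(K) = -4
R(Z, M) = -23 (R(Z, M) = -4 - 19 = -23)
L(c, o) = 1/682
Y(I, H) = H² + I² (Y(I, H) = I² + H² = H² + I²)
1/(Y(-972, R(50, -27)) + L(2082, 2404)) = 1/(((-23)² + (-972)²) + 1/682) = 1/((529 + 944784) + 1/682) = 1/(945313 + 1/682) = 1/(644703467/682) = 682/644703467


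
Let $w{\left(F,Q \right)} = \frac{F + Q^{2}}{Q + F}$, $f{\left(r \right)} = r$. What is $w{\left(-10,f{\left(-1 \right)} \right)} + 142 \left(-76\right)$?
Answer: $- \frac{118703}{11} \approx -10791.0$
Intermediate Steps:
$w{\left(F,Q \right)} = \frac{F + Q^{2}}{F + Q}$
$w{\left(-10,f{\left(-1 \right)} \right)} + 142 \left(-76\right) = \frac{-10 + \left(-1\right)^{2}}{-10 - 1} + 142 \left(-76\right) = \frac{-10 + 1}{-11} - 10792 = \left(- \frac{1}{11}\right) \left(-9\right) - 10792 = \frac{9}{11} - 10792 = - \frac{118703}{11}$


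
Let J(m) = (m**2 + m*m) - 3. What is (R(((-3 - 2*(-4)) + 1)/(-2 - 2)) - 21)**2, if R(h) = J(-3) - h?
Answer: 81/4 ≈ 20.250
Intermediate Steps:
J(m) = -3 + 2*m**2 (J(m) = (m**2 + m**2) - 3 = 2*m**2 - 3 = -3 + 2*m**2)
R(h) = 15 - h (R(h) = (-3 + 2*(-3)**2) - h = (-3 + 2*9) - h = (-3 + 18) - h = 15 - h)
(R(((-3 - 2*(-4)) + 1)/(-2 - 2)) - 21)**2 = ((15 - ((-3 - 2*(-4)) + 1)/(-2 - 2)) - 21)**2 = ((15 - ((-3 + 8) + 1)/(-4)) - 21)**2 = ((15 - (5 + 1)*(-1)/4) - 21)**2 = ((15 - 6*(-1)/4) - 21)**2 = ((15 - 1*(-3/2)) - 21)**2 = ((15 + 3/2) - 21)**2 = (33/2 - 21)**2 = (-9/2)**2 = 81/4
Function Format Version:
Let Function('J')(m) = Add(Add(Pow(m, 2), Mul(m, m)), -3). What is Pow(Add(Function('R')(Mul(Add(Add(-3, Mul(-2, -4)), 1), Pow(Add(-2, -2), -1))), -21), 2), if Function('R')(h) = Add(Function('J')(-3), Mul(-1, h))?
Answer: Rational(81, 4) ≈ 20.250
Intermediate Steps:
Function('J')(m) = Add(-3, Mul(2, Pow(m, 2))) (Function('J')(m) = Add(Add(Pow(m, 2), Pow(m, 2)), -3) = Add(Mul(2, Pow(m, 2)), -3) = Add(-3, Mul(2, Pow(m, 2))))
Function('R')(h) = Add(15, Mul(-1, h)) (Function('R')(h) = Add(Add(-3, Mul(2, Pow(-3, 2))), Mul(-1, h)) = Add(Add(-3, Mul(2, 9)), Mul(-1, h)) = Add(Add(-3, 18), Mul(-1, h)) = Add(15, Mul(-1, h)))
Pow(Add(Function('R')(Mul(Add(Add(-3, Mul(-2, -4)), 1), Pow(Add(-2, -2), -1))), -21), 2) = Pow(Add(Add(15, Mul(-1, Mul(Add(Add(-3, Mul(-2, -4)), 1), Pow(Add(-2, -2), -1)))), -21), 2) = Pow(Add(Add(15, Mul(-1, Mul(Add(Add(-3, 8), 1), Pow(-4, -1)))), -21), 2) = Pow(Add(Add(15, Mul(-1, Mul(Add(5, 1), Rational(-1, 4)))), -21), 2) = Pow(Add(Add(15, Mul(-1, Mul(6, Rational(-1, 4)))), -21), 2) = Pow(Add(Add(15, Mul(-1, Rational(-3, 2))), -21), 2) = Pow(Add(Add(15, Rational(3, 2)), -21), 2) = Pow(Add(Rational(33, 2), -21), 2) = Pow(Rational(-9, 2), 2) = Rational(81, 4)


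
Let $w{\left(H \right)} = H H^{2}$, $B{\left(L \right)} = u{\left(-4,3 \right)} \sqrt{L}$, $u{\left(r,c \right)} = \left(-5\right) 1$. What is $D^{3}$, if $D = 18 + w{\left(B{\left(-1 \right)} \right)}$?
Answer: $\left(18 + 125 i\right)^{3} \approx -8.3792 \cdot 10^{5} - 1.8316 \cdot 10^{6} i$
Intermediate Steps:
$u{\left(r,c \right)} = -5$
$B{\left(L \right)} = - 5 \sqrt{L}$
$w{\left(H \right)} = H^{3}$
$D = 18 + 125 i$ ($D = 18 + \left(- 5 \sqrt{-1}\right)^{3} = 18 + \left(- 5 i\right)^{3} = 18 + 125 i \approx 18.0 + 125.0 i$)
$D^{3} = \left(18 + 125 i\right)^{3}$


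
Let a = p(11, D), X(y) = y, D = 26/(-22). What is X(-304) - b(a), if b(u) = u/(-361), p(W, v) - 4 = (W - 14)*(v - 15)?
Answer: -1206606/3971 ≈ -303.85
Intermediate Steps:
D = -13/11 (D = 26*(-1/22) = -13/11 ≈ -1.1818)
p(W, v) = 4 + (-15 + v)*(-14 + W) (p(W, v) = 4 + (W - 14)*(v - 15) = 4 + (-14 + W)*(-15 + v) = 4 + (-15 + v)*(-14 + W))
a = 578/11 (a = 214 - 15*11 - 14*(-13/11) + 11*(-13/11) = 214 - 165 + 182/11 - 13 = 578/11 ≈ 52.545)
b(u) = -u/361 (b(u) = u*(-1/361) = -u/361)
X(-304) - b(a) = -304 - (-1)*578/(361*11) = -304 - 1*(-578/3971) = -304 + 578/3971 = -1206606/3971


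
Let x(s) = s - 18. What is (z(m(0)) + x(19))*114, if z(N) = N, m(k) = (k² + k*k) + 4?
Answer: 570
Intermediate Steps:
m(k) = 4 + 2*k² (m(k) = (k² + k²) + 4 = 2*k² + 4 = 4 + 2*k²)
x(s) = -18 + s
(z(m(0)) + x(19))*114 = ((4 + 2*0²) + (-18 + 19))*114 = ((4 + 2*0) + 1)*114 = ((4 + 0) + 1)*114 = (4 + 1)*114 = 5*114 = 570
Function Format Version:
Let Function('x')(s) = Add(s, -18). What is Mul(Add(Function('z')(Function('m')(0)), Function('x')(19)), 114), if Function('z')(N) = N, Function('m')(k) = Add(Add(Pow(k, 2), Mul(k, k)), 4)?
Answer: 570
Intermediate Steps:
Function('m')(k) = Add(4, Mul(2, Pow(k, 2))) (Function('m')(k) = Add(Add(Pow(k, 2), Pow(k, 2)), 4) = Add(Mul(2, Pow(k, 2)), 4) = Add(4, Mul(2, Pow(k, 2))))
Function('x')(s) = Add(-18, s)
Mul(Add(Function('z')(Function('m')(0)), Function('x')(19)), 114) = Mul(Add(Add(4, Mul(2, Pow(0, 2))), Add(-18, 19)), 114) = Mul(Add(Add(4, Mul(2, 0)), 1), 114) = Mul(Add(Add(4, 0), 1), 114) = Mul(Add(4, 1), 114) = Mul(5, 114) = 570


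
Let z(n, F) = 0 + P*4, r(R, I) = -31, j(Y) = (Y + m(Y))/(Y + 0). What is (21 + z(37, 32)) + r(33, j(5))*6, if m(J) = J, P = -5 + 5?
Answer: -165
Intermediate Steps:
P = 0
j(Y) = 2 (j(Y) = (Y + Y)/(Y + 0) = (2*Y)/Y = 2)
z(n, F) = 0 (z(n, F) = 0 + 0*4 = 0 + 0 = 0)
(21 + z(37, 32)) + r(33, j(5))*6 = (21 + 0) - 31*6 = 21 - 186 = -165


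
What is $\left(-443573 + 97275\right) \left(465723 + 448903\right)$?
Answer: $-316733154548$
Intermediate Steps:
$\left(-443573 + 97275\right) \left(465723 + 448903\right) = \left(-346298\right) 914626 = -316733154548$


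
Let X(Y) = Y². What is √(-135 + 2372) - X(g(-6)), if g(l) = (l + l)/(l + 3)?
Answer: -16 + √2237 ≈ 31.297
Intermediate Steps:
g(l) = 2*l/(3 + l) (g(l) = (2*l)/(3 + l) = 2*l/(3 + l))
√(-135 + 2372) - X(g(-6)) = √(-135 + 2372) - (2*(-6)/(3 - 6))² = √2237 - (2*(-6)/(-3))² = √2237 - (2*(-6)*(-⅓))² = √2237 - 1*4² = √2237 - 1*16 = √2237 - 16 = -16 + √2237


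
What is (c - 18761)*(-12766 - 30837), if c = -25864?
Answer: 1945783875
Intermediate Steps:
(c - 18761)*(-12766 - 30837) = (-25864 - 18761)*(-12766 - 30837) = -44625*(-43603) = 1945783875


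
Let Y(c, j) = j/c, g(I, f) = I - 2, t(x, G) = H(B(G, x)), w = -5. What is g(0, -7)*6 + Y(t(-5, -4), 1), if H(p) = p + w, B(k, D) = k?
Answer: -109/9 ≈ -12.111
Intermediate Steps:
H(p) = -5 + p (H(p) = p - 5 = -5 + p)
t(x, G) = -5 + G
g(I, f) = -2 + I
g(0, -7)*6 + Y(t(-5, -4), 1) = (-2 + 0)*6 + 1/(-5 - 4) = -2*6 + 1/(-9) = -12 + 1*(-⅑) = -12 - ⅑ = -109/9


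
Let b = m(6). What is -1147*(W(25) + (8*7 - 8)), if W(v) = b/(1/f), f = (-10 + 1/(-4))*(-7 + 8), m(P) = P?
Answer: 30969/2 ≈ 15485.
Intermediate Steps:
f = -41/4 (f = (-10 - 1/4)*1 = -41/4*1 = -41/4 ≈ -10.250)
b = 6
W(v) = -123/2 (W(v) = 6/(1/(-41/4)) = 6/(-4/41) = 6*(-41/4) = -123/2)
-1147*(W(25) + (8*7 - 8)) = -1147*(-123/2 + (8*7 - 8)) = -1147*(-123/2 + (56 - 8)) = -1147*(-123/2 + 48) = -1147*(-27/2) = 30969/2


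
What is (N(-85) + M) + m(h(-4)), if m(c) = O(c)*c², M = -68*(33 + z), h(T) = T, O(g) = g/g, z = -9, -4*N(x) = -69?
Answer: -6395/4 ≈ -1598.8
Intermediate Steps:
N(x) = 69/4 (N(x) = -¼*(-69) = 69/4)
O(g) = 1
M = -1632 (M = -68*(33 - 9) = -68*24 = -1632)
m(c) = c² (m(c) = 1*c² = c²)
(N(-85) + M) + m(h(-4)) = (69/4 - 1632) + (-4)² = -6459/4 + 16 = -6395/4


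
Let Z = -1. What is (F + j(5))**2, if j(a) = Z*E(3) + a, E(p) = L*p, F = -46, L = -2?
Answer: 1225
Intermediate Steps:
E(p) = -2*p
j(a) = 6 + a (j(a) = -(-2)*3 + a = -1*(-6) + a = 6 + a)
(F + j(5))**2 = (-46 + (6 + 5))**2 = (-46 + 11)**2 = (-35)**2 = 1225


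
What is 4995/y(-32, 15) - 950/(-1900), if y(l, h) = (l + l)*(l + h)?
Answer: 5539/1088 ≈ 5.0910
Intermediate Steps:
y(l, h) = 2*l*(h + l) (y(l, h) = (2*l)*(h + l) = 2*l*(h + l))
4995/y(-32, 15) - 950/(-1900) = 4995/((2*(-32)*(15 - 32))) - 950/(-1900) = 4995/((2*(-32)*(-17))) - 950*(-1/1900) = 4995/1088 + 1/2 = 5539/1088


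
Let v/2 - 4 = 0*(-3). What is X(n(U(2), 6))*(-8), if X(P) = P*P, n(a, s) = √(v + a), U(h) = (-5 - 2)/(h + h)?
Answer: -50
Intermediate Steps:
v = 8 (v = 8 + 2*(0*(-3)) = 8 + 2*0 = 8 + 0 = 8)
U(h) = -7/(2*h) (U(h) = -7*1/(2*h) = -7/(2*h))
n(a, s) = √(8 + a)
X(P) = P²
X(n(U(2), 6))*(-8) = (√(8 - 7/2/2))²*(-8) = (√(8 - 7/2*½))²*(-8) = (√(8 - 7/4))²*(-8) = (√(25/4))²*(-8) = (5/2)²*(-8) = (25/4)*(-8) = -50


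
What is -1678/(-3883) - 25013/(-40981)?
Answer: 165891597/159129223 ≈ 1.0425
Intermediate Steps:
-1678/(-3883) - 25013/(-40981) = -1678*(-1/3883) - 25013*(-1/40981) = 1678/3883 + 25013/40981 = 165891597/159129223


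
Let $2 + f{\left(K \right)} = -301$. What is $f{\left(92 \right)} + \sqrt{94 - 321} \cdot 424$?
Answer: $-303 + 424 i \sqrt{227} \approx -303.0 + 6388.2 i$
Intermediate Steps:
$f{\left(K \right)} = -303$ ($f{\left(K \right)} = -2 - 301 = -303$)
$f{\left(92 \right)} + \sqrt{94 - 321} \cdot 424 = -303 + \sqrt{94 - 321} \cdot 424 = -303 + \sqrt{-227} \cdot 424 = -303 + i \sqrt{227} \cdot 424 = -303 + 424 i \sqrt{227}$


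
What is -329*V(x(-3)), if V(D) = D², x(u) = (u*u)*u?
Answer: -239841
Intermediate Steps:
x(u) = u³ (x(u) = u²*u = u³)
-329*V(x(-3)) = -329*((-3)³)² = -329*(-27)² = -329*729 = -239841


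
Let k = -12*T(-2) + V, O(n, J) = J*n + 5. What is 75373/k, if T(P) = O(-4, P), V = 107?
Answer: -75373/49 ≈ -1538.2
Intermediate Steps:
O(n, J) = 5 + J*n
T(P) = 5 - 4*P (T(P) = 5 + P*(-4) = 5 - 4*P)
k = -49 (k = -12*(5 - 4*(-2)) + 107 = -12*(5 + 8) + 107 = -12*13 + 107 = -156 + 107 = -49)
75373/k = 75373/(-49) = 75373*(-1/49) = -75373/49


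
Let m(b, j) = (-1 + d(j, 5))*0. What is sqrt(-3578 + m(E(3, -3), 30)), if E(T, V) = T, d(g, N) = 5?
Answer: I*sqrt(3578) ≈ 59.816*I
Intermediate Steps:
m(b, j) = 0 (m(b, j) = (-1 + 5)*0 = 4*0 = 0)
sqrt(-3578 + m(E(3, -3), 30)) = sqrt(-3578 + 0) = sqrt(-3578) = I*sqrt(3578)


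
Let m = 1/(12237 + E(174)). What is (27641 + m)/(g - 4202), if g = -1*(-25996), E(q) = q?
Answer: 10089778/7955451 ≈ 1.2683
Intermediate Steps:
g = 25996
m = 1/12411 (m = 1/(12237 + 174) = 1/12411 ≈ 8.0574e-5)
(27641 + m)/(g - 4202) = (27641 + 1/12411)/(25996 - 4202) = (343052452/12411)/21794 = (343052452/12411)*(1/21794) = 10089778/7955451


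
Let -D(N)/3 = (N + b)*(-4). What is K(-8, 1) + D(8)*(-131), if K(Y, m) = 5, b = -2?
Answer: -9427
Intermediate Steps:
D(N) = -24 + 12*N (D(N) = -3*(N - 2)*(-4) = -3*(-2 + N)*(-4) = -3*(8 - 4*N) = -24 + 12*N)
K(-8, 1) + D(8)*(-131) = 5 + (-24 + 12*8)*(-131) = 5 + (-24 + 96)*(-131) = 5 + 72*(-131) = 5 - 9432 = -9427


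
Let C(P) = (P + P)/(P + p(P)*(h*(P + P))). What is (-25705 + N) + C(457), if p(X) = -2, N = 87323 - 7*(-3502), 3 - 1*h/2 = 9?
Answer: 4220470/49 ≈ 86132.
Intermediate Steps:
h = -12 (h = 6 - 2*9 = 6 - 18 = -12)
N = 111837 (N = 87323 + 24514 = 111837)
C(P) = 2/49 (C(P) = (P + P)/(P - (-24)*(P + P)) = (2*P)/(P - (-24)*2*P) = (2*P)/(P - (-48)*P) = (2*P)/(P + 48*P) = (2*P)/((49*P)) = (2*P)*(1/(49*P)) = 2/49)
(-25705 + N) + C(457) = (-25705 + 111837) + 2/49 = 86132 + 2/49 = 4220470/49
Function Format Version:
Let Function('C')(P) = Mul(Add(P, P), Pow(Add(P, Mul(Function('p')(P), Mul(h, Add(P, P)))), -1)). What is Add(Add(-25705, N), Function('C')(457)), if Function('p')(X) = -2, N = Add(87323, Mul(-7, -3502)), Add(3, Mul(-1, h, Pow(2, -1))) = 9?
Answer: Rational(4220470, 49) ≈ 86132.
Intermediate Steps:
h = -12 (h = Add(6, Mul(-2, 9)) = Add(6, -18) = -12)
N = 111837 (N = Add(87323, 24514) = 111837)
Function('C')(P) = Rational(2, 49) (Function('C')(P) = Mul(Add(P, P), Pow(Add(P, Mul(-2, Mul(-12, Add(P, P)))), -1)) = Mul(Mul(2, P), Pow(Add(P, Mul(-2, Mul(-12, Mul(2, P)))), -1)) = Mul(Mul(2, P), Pow(Add(P, Mul(-2, Mul(-24, P))), -1)) = Mul(Mul(2, P), Pow(Add(P, Mul(48, P)), -1)) = Mul(Mul(2, P), Pow(Mul(49, P), -1)) = Mul(Mul(2, P), Mul(Rational(1, 49), Pow(P, -1))) = Rational(2, 49))
Add(Add(-25705, N), Function('C')(457)) = Add(Add(-25705, 111837), Rational(2, 49)) = Add(86132, Rational(2, 49)) = Rational(4220470, 49)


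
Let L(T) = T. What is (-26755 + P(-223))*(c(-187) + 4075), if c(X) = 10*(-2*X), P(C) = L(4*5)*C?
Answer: -243945225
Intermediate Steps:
P(C) = 20*C (P(C) = (4*5)*C = 20*C)
c(X) = -20*X
(-26755 + P(-223))*(c(-187) + 4075) = (-26755 + 20*(-223))*(-20*(-187) + 4075) = (-26755 - 4460)*(3740 + 4075) = -31215*7815 = -243945225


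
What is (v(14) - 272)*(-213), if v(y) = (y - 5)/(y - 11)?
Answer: 57297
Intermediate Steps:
v(y) = (-5 + y)/(-11 + y)
(v(14) - 272)*(-213) = ((-5 + 14)/(-11 + 14) - 272)*(-213) = (9/3 - 272)*(-213) = ((1/3)*9 - 272)*(-213) = (3 - 272)*(-213) = -269*(-213) = 57297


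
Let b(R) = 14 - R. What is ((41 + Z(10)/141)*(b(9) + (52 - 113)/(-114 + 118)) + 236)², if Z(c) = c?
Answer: 10884122929/318096 ≈ 34217.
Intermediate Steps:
((41 + Z(10)/141)*(b(9) + (52 - 113)/(-114 + 118)) + 236)² = ((41 + 10/141)*((14 - 1*9) + (52 - 113)/(-114 + 118)) + 236)² = ((41 + 10*(1/141))*((14 - 9) - 61/4) + 236)² = ((41 + 10/141)*(5 - 61*¼) + 236)² = (5791*(5 - 61/4)/141 + 236)² = ((5791/141)*(-41/4) + 236)² = (-237431/564 + 236)² = (-104327/564)² = 10884122929/318096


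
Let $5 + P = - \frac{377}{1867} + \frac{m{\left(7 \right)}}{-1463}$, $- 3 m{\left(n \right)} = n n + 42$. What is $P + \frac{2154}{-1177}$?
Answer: $- \frac{878197897}{125255163} \approx -7.0113$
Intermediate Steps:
$m{\left(n \right)} = -14 - \frac{n^{2}}{3}$ ($m{\left(n \right)} = - \frac{n n + 42}{3} = - \frac{n^{2} + 42}{3} = - \frac{42 + n^{2}}{3} = -14 - \frac{n^{2}}{3}$)
$P = - \frac{6065153}{1170609}$ ($P = -5 - \left(\frac{377}{1867} - \frac{-14 - \frac{7^{2}}{3}}{-1463}\right) = -5 - \left(\frac{377}{1867} - \left(-14 - \frac{49}{3}\right) \left(- \frac{1}{1463}\right)\right) = -5 - \frac{212108}{1170609} = - \frac{6065153}{1170609} \approx -5.1812$)
$P + \frac{2154}{-1177} = - \frac{6065153}{1170609} + \frac{2154}{-1177} = - \frac{6065153}{1170609} + 2154 \left(- \frac{1}{1177}\right) = - \frac{6065153}{1170609} - \frac{2154}{1177} = - \frac{878197897}{125255163}$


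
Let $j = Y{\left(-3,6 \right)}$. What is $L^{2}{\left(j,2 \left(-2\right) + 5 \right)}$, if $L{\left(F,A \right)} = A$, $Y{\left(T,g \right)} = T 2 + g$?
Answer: $1$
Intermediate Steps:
$Y{\left(T,g \right)} = g + 2 T$ ($Y{\left(T,g \right)} = 2 T + g = g + 2 T$)
$j = 0$ ($j = 6 + 2 \left(-3\right) = 6 - 6 = 0$)
$L^{2}{\left(j,2 \left(-2\right) + 5 \right)} = \left(2 \left(-2\right) + 5\right)^{2} = \left(-4 + 5\right)^{2} = 1^{2} = 1$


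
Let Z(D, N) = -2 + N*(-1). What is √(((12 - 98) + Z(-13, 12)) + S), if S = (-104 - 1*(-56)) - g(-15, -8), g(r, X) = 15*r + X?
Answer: √85 ≈ 9.2195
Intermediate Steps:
g(r, X) = X + 15*r
S = 185 (S = (-104 - 1*(-56)) - (-8 + 15*(-15)) = (-104 + 56) - (-8 - 225) = -48 - 1*(-233) = -48 + 233 = 185)
Z(D, N) = -2 - N
√(((12 - 98) + Z(-13, 12)) + S) = √(((12 - 98) + (-2 - 1*12)) + 185) = √((-86 + (-2 - 12)) + 185) = √((-86 - 14) + 185) = √(-100 + 185) = √85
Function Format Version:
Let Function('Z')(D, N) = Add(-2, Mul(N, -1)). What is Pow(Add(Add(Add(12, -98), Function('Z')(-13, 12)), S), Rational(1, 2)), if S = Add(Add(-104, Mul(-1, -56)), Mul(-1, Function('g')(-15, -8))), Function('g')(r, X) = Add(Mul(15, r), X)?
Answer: Pow(85, Rational(1, 2)) ≈ 9.2195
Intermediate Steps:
Function('g')(r, X) = Add(X, Mul(15, r))
S = 185 (S = Add(Add(-104, Mul(-1, -56)), Mul(-1, Add(-8, Mul(15, -15)))) = Add(Add(-104, 56), Mul(-1, Add(-8, -225))) = Add(-48, Mul(-1, -233)) = Add(-48, 233) = 185)
Function('Z')(D, N) = Add(-2, Mul(-1, N))
Pow(Add(Add(Add(12, -98), Function('Z')(-13, 12)), S), Rational(1, 2)) = Pow(Add(Add(Add(12, -98), Add(-2, Mul(-1, 12))), 185), Rational(1, 2)) = Pow(Add(Add(-86, Add(-2, -12)), 185), Rational(1, 2)) = Pow(Add(Add(-86, -14), 185), Rational(1, 2)) = Pow(Add(-100, 185), Rational(1, 2)) = Pow(85, Rational(1, 2))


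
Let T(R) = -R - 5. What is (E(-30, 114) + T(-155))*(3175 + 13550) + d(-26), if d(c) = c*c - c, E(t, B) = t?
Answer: 2007702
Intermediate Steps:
d(c) = c**2 - c
T(R) = -5 - R
(E(-30, 114) + T(-155))*(3175 + 13550) + d(-26) = (-30 + (-5 - 1*(-155)))*(3175 + 13550) - 26*(-1 - 26) = (-30 + (-5 + 155))*16725 - 26*(-27) = (-30 + 150)*16725 + 702 = 120*16725 + 702 = 2007000 + 702 = 2007702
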